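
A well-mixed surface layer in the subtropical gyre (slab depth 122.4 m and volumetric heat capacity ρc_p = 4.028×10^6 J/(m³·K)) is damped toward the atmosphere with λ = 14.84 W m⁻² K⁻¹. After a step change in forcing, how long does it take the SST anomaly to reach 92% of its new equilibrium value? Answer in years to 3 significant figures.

Areal heat capacity C = ρc_p × D = 4.028×10^6 × 122.4 = 4.93×10^8 J/(m^2 K).
τ = C / λ = 4.93×10^8 / 14.84 = 3.32×10^7 s.
Fraction reached: 1 − e^(−t/τ) = 0.92 ⇒ t = −τ ln(1 − 0.92) = τ × 2.53.
t = 8.39×10^7 s = 2.66 years.

2.66 years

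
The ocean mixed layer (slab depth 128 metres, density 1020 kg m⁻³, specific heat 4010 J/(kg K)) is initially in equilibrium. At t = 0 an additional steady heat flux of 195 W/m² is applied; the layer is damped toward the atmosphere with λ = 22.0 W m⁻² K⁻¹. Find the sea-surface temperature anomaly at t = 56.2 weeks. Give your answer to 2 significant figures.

6.7 K

Areal heat capacity C = ρ c_p D = 1020 × 4010 × 128 = 5.24×10^8 J m⁻² K⁻¹.
τ = C / λ = 5.24×10^8 / 22.0 = 2.38×10^7 s.
Equilibrium anomaly ΔT_eq = F / λ = 195 / 22.0 = 8.86 K.
t = 56.2 weeks = 3.40×10^7 s, so t/τ = 1.43.
ΔT(t) = ΔT_eq (1 − e^(−t/τ)) = 8.86 × (1 − e^−1.43) = 6.74 K.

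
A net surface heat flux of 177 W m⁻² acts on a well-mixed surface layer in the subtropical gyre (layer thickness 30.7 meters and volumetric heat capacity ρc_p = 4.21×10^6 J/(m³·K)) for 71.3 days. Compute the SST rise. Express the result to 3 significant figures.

Areal heat capacity C = ρc_p × D = 4.21×10^6 × 30.7 = 1.29×10^8 J/(m^2 K).
Net heat input Q = F Δt = 177 × (71.3 days × 86400 s/day) = 1.09×10^9 J/m².
ΔT = Q / C = 1.09×10^9 / 1.29×10^8 = 8.44 K.

8.44 K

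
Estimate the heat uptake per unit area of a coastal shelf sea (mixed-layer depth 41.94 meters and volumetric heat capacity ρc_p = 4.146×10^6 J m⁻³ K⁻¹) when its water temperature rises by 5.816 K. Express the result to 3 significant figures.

1.01×10^9

Areal heat capacity C = ρc_p × D = 4.146×10^6 × 41.94 = 1.74×10^8 J/(m²·K).
ΔQ = C ΔT = 1.74×10^8 × 5.816 = 1.01×10^9 J/m².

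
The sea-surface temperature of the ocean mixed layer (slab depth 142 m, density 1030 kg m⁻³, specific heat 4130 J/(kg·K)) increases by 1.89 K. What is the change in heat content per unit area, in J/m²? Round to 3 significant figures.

Areal heat capacity C = ρ c_p D = 1030 × 4130 × 142 = 6.04×10^8 J/(m²·K).
ΔQ = C ΔT = 6.04×10^8 × 1.89 = 1.14×10^9 J/m².

1.14×10^9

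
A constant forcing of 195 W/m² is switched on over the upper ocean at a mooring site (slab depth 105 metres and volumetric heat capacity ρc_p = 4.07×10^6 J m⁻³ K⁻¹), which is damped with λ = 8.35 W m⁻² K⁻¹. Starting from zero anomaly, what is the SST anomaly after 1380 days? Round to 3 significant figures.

21.1 K

Areal heat capacity C = ρc_p × D = 4.07×10^6 × 105 = 4.27×10^8 J/(m^2 K).
τ = C / λ = 4.27×10^8 / 8.35 = 5.12×10^7 s.
Equilibrium anomaly ΔT_eq = F / λ = 195 / 8.35 = 23.4 K.
t = 1380 days = 1.19×10^8 s, so t/τ = 2.33.
ΔT(t) = ΔT_eq (1 − e^(−t/τ)) = 23.4 × (1 − e^−2.33) = 21.1 K.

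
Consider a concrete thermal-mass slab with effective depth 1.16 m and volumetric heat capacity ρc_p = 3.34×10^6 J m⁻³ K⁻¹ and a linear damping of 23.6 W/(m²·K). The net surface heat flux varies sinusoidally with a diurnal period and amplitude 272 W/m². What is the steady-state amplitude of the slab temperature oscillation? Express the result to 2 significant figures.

Areal heat capacity C = ρc_p × D = 3.34×10^6 × 1.16 = 3.87×10^6 J m⁻² K⁻¹.
Angular frequency ω = 2π / T = 2π / 86400 s = 7.27×10^-5 s⁻¹.
√((Cω)² + λ²) = √((282)² + 23.6²) = 283 W/(m²·K).
Amplitude A = F₀ / √((Cω)²+λ²) = 272 / 283 = 0.962 K.

0.96 K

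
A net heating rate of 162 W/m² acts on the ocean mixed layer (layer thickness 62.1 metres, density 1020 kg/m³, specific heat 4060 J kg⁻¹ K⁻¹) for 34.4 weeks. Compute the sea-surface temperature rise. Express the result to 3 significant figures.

13.1 K

Areal heat capacity C = ρ c_p D = 1020 × 4060 × 62.1 = 2.57×10^8 J/(m²·K).
Net heat input Q = F Δt = 162 × (34.4 weeks × 6.048×10^5 s/week) = 3.37×10^9 J/m².
ΔT = Q / C = 3.37×10^9 / 2.57×10^8 = 13.1 K.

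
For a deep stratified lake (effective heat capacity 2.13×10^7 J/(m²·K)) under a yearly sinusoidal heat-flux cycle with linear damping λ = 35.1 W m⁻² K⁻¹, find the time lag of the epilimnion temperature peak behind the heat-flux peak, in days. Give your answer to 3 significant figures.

Areal heat capacity C = 2.13×10^7 J/(m²·K) (given).
ω = 2π / 3.15×10^7 s = 1.99×10^-7 s⁻¹.
Phase lag φ = arctan(Cω/λ) = arctan(4.24/35.1) = 0.120 rad.
Time lag = φ / ω = 0.120 / 1.99×10^-7 = 6.04×10^5 s = 6.99 days.

6.99 days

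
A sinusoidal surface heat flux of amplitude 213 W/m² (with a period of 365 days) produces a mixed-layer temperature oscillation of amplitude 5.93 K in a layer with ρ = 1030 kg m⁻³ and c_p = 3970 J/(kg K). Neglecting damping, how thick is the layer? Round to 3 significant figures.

44.1 m

ω = 2π / 3.15×10^7 s = 1.99×10^-7 s⁻¹.
Required C = F₀ / (A ω) = 213 / (5.93 × 1.99×10^-7) = 1.80×10^8 J/(m²·K).
D = C / (ρ c_p) = 1.80×10^8 / (1030 × 3970) = 44.1 m.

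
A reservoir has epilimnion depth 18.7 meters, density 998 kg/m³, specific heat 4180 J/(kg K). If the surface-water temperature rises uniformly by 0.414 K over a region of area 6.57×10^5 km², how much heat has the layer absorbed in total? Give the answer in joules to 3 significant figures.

2.12×10^19 J

Areal heat capacity C = ρ c_p D = 998 × 4180 × 18.7 = 7.80×10^7 J/(m²·K).
Heat per unit area: q = C ΔT = 7.80×10^7 × 0.414 = 3.23×10^7 J/m².
Total heat: Q = q × A = 3.23×10^7 × (6.57×10^5 × 10⁶ m²) = 2.12×10^19 J.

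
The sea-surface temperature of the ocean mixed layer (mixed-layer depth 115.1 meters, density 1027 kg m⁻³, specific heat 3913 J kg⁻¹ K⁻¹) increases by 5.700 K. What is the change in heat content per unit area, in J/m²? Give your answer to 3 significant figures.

2.64×10^9

Areal heat capacity C = ρ c_p D = 1027 × 3913 × 115.1 = 4.63×10^8 J/(m²·K).
ΔQ = C ΔT = 4.63×10^8 × 5.700 = 2.64×10^9 J/m².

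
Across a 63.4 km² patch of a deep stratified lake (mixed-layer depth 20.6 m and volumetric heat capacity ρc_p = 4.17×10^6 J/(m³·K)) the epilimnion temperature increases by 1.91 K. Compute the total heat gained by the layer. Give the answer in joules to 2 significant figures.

1.0×10^16 J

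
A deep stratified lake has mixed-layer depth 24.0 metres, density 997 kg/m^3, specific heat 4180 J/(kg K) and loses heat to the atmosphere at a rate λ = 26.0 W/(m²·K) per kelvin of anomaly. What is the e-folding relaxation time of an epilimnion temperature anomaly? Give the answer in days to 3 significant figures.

Areal heat capacity C = ρ c_p D = 997 × 4180 × 24.0 = 1.00×10^8 J/(m²·K).
Relaxation time τ = C / λ = 1.00×10^8 / 26.0 = 3.85×10^6 s.
In days: 3.85×10^6 s / (86400 s/day) = 44.5 days.

44.5 days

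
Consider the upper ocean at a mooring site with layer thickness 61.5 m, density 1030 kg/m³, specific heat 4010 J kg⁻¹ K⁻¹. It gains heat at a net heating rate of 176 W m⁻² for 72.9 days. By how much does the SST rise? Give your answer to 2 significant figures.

4.4 K

Areal heat capacity C = ρ c_p D = 1030 × 4010 × 61.5 = 2.54×10^8 J m⁻² K⁻¹.
Net heat input Q = F Δt = 176 × (72.9 days × 86400 s/day) = 1.11×10^9 J/m².
ΔT = Q / C = 1.11×10^9 / 2.54×10^8 = 4.36 K.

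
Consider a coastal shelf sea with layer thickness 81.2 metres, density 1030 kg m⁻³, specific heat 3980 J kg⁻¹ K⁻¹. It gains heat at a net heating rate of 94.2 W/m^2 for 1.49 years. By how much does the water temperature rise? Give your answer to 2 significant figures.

13 K

Areal heat capacity C = ρ c_p D = 1030 × 3980 × 81.2 = 3.33×10^8 J m⁻² K⁻¹.
Net heat input Q = F Δt = 94.2 × (1.49 years × 3.156×10^7 s/year) = 4.43×10^9 J/m².
ΔT = Q / C = 4.43×10^9 / 3.33×10^8 = 13.3 K.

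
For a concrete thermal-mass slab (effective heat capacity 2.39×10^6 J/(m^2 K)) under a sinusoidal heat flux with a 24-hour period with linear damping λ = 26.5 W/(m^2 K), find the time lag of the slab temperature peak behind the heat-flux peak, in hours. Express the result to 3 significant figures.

Areal heat capacity C = 2.39×10^6 J/(m^2 K) (given).
ω = 2π / 86400 s = 7.27×10^-5 s⁻¹.
Phase lag φ = arctan(Cω/λ) = arctan(174/26.5) = 1.42 rad.
Time lag = φ / ω = 1.42 / 7.27×10^-5 = 19500 s = 5.42 hours.

5.42 hours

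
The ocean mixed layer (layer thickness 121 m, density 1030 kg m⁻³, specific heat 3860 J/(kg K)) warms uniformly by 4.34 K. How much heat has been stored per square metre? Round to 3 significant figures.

2.09×10^9

Areal heat capacity C = ρ c_p D = 1030 × 3860 × 121 = 4.81×10^8 J/(m²·K).
ΔQ = C ΔT = 4.81×10^8 × 4.34 = 2.09×10^9 J/m².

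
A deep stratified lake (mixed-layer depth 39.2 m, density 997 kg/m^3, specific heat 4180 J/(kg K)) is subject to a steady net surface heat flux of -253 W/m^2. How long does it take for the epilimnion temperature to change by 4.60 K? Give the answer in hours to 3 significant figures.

825 hours

Areal heat capacity C = ρ c_p D = 997 × 4180 × 39.2 = 1.63×10^8 J/(m^2 K).
Time required: Δt = C ΔT / F = 1.63×10^8 × -4.60 / -253 = 2.97×10^6 s.
In hours: 2.97×10^6 s / (3600 s/hour) = 825 hours.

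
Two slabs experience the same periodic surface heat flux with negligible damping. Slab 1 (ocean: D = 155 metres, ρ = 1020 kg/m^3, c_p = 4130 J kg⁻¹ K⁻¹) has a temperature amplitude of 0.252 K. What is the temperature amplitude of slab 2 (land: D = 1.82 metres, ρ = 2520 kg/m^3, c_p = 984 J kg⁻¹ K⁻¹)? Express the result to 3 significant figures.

C_ocean = 6.53×10^8 J/(m²·K); C_land = 4.51×10^6 J/(m²·K).
A ∝ 1/C ⇒ A_land = A_ocean × C_ocean/C_land = 0.252 × 145 = 36.5 K.

36.5 K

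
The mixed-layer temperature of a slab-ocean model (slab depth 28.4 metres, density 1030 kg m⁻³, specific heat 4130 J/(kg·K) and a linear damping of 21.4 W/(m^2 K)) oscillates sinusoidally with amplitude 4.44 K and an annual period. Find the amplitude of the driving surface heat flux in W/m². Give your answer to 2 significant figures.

Areal heat capacity C = ρ c_p D = 1030 × 4130 × 28.4 = 1.21×10^8 J m⁻² K⁻¹.
ω = 2π / 3.15×10^7 s = 1.99×10^-7 s⁻¹.
√((Cω)² + λ²) = √((24.1)² + 21.4²) = 32.2 W/(m²·K).
F₀ = A × √((Cω)²+λ²) = 4.44 × 32.2 = 143 W/m².

140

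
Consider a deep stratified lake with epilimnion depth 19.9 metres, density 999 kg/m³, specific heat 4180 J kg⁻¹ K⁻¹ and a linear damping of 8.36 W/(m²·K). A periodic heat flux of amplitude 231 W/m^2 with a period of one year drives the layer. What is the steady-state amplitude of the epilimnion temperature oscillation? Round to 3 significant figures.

12.5 K

Areal heat capacity C = ρ c_p D = 999 × 4180 × 19.9 = 8.31×10^7 J/(m^2 K).
Angular frequency ω = 2π / T = 2π / 3.15×10^7 s = 1.99×10^-7 s⁻¹.
√((Cω)² + λ²) = √((16.6)² + 8.36²) = 18.5 W/(m²·K).
Amplitude A = F₀ / √((Cω)²+λ²) = 231 / 18.5 = 12.5 K.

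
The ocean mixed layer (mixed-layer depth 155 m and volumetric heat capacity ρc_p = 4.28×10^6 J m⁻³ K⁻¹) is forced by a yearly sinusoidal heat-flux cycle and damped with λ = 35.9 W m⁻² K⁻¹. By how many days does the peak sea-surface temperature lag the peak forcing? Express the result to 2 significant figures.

76 days

Areal heat capacity C = ρc_p × D = 4.28×10^6 × 155 = 6.63×10^8 J/(m^2 K).
ω = 2π / 3.15×10^7 s = 1.99×10^-7 s⁻¹.
Phase lag φ = arctan(Cω/λ) = arctan(132/35.9) = 1.31 rad.
Time lag = φ / ω = 1.31 / 1.99×10^-7 = 6.55×10^6 s = 75.8 days.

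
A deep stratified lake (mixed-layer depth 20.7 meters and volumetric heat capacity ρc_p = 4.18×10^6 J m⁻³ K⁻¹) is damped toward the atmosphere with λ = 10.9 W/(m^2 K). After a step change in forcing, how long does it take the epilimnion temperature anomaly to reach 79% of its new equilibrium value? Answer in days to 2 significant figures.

Areal heat capacity C = ρc_p × D = 4.18×10^6 × 20.7 = 8.65×10^7 J m⁻² K⁻¹.
τ = C / λ = 8.65×10^7 / 10.9 = 7.94×10^6 s.
Fraction reached: 1 − e^(−t/τ) = 0.79 ⇒ t = −τ ln(1 − 0.79) = τ × 1.56.
t = 1.24×10^7 s = 143 days.

140 days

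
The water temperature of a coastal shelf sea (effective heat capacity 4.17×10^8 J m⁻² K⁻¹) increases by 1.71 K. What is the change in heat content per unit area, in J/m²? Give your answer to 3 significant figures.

7.13×10^8

Areal heat capacity C = 4.17×10^8 J m⁻² K⁻¹ (given).
ΔQ = C ΔT = 4.17×10^8 × 1.71 = 7.13×10^8 J/m².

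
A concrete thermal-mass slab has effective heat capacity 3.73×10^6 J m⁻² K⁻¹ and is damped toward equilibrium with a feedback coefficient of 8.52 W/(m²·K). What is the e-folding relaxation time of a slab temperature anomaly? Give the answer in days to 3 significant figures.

5.07 days

Areal heat capacity C = 3.73×10^6 J m⁻² K⁻¹ (given).
Relaxation time τ = C / λ = 3.73×10^6 / 8.52 = 4.38×10^5 s.
In days: 4.38×10^5 s / (86400 s/day) = 5.07 days.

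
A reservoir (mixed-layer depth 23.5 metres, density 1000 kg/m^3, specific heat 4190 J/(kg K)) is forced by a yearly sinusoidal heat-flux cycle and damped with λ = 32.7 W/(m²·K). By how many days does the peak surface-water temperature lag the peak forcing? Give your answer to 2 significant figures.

31 days

Areal heat capacity C = ρ c_p D = 1000 × 4190 × 23.5 = 9.85×10^7 J m⁻² K⁻¹.
ω = 2π / 3.15×10^7 s = 1.99×10^-7 s⁻¹.
Phase lag φ = arctan(Cω/λ) = arctan(19.6/32.7) = 0.540 rad.
Time lag = φ / ω = 0.540 / 1.99×10^-7 = 2.71×10^6 s = 31.4 days.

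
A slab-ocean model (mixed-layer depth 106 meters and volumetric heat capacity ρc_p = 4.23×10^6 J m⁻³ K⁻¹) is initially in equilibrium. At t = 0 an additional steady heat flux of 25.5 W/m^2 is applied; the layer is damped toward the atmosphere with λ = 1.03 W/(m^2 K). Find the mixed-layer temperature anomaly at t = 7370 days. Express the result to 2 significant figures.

19 K

Areal heat capacity C = ρc_p × D = 4.23×10^6 × 106 = 4.48×10^8 J m⁻² K⁻¹.
τ = C / λ = 4.48×10^8 / 1.03 = 4.35×10^8 s.
Equilibrium anomaly ΔT_eq = F / λ = 25.5 / 1.03 = 24.8 K.
t = 7370 days = 6.37×10^8 s, so t/τ = 1.46.
ΔT(t) = ΔT_eq (1 − e^(−t/τ)) = 24.8 × (1 − e^−1.46) = 19.0 K.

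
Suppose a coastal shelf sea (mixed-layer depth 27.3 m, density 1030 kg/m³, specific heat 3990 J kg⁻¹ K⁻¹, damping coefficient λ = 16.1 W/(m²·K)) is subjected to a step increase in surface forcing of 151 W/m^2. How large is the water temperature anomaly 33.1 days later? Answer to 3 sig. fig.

Areal heat capacity C = ρ c_p D = 1030 × 3990 × 27.3 = 1.12×10^8 J/(m²·K).
τ = C / λ = 1.12×10^8 / 16.1 = 6.97×10^6 s.
Equilibrium anomaly ΔT_eq = F / λ = 151 / 16.1 = 9.38 K.
t = 33.1 days = 2.86×10^6 s, so t/τ = 0.410.
ΔT(t) = ΔT_eq (1 − e^(−t/τ)) = 9.38 × (1 − e^−0.410) = 3.16 K.

3.16 K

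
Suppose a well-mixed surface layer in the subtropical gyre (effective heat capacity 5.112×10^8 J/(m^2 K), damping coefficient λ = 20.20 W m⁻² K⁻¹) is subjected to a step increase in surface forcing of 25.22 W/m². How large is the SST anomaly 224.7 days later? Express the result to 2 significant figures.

0.67 K

Areal heat capacity C = 5.112×10^8 J/(m^2 K) (given).
τ = C / λ = 5.11×10^8 / 20.20 = 2.53×10^7 s.
Equilibrium anomaly ΔT_eq = F / λ = 25.22 / 20.20 = 1.25 K.
t = 224.7 days = 1.94×10^7 s, so t/τ = 0.767.
ΔT(t) = ΔT_eq (1 − e^(−t/τ)) = 1.25 × (1 − e^−0.767) = 0.669 K.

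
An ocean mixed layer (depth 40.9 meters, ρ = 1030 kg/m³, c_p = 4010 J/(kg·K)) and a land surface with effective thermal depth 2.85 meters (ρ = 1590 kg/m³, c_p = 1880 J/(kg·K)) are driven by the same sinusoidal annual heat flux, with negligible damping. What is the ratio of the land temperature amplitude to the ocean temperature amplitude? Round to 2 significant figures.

C_ocean = 1030 × 4010 × 40.9 = 1.69×10^8 J/(m²·K).
C_land = 1590 × 1880 × 2.85 = 8.52×10^6 J/(m²·K).
Undamped amplitude ∝ 1/C, so A_land/A_ocean = C_ocean/C_land = 19.8.

20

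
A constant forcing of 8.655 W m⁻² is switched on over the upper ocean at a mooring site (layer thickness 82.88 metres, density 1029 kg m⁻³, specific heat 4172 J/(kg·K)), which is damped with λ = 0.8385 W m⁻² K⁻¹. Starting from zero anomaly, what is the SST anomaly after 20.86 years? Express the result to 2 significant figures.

8.1 K

Areal heat capacity C = ρ c_p D = 1029 × 4172 × 82.88 = 3.56×10^8 J/(m²·K).
τ = C / λ = 3.56×10^8 / 0.8385 = 4.24×10^8 s.
Equilibrium anomaly ΔT_eq = F / λ = 8.655 / 0.8385 = 10.3 K.
t = 20.86 years = 6.58×10^8 s, so t/τ = 1.55.
ΔT(t) = ΔT_eq (1 − e^(−t/τ)) = 10.3 × (1 − e^−1.55) = 8.13 K.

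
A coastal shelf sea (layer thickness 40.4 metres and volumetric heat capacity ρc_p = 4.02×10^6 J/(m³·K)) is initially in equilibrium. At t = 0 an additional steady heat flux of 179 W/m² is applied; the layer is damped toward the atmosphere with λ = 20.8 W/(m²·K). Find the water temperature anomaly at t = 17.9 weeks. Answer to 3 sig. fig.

6.45 K

Areal heat capacity C = ρc_p × D = 4.02×10^6 × 40.4 = 1.62×10^8 J/(m^2 K).
τ = C / λ = 1.62×10^8 / 20.8 = 7.81×10^6 s.
Equilibrium anomaly ΔT_eq = F / λ = 179 / 20.8 = 8.61 K.
t = 17.9 weeks = 1.08×10^7 s, so t/τ = 1.39.
ΔT(t) = ΔT_eq (1 − e^(−t/τ)) = 8.61 × (1 − e^−1.39) = 6.45 K.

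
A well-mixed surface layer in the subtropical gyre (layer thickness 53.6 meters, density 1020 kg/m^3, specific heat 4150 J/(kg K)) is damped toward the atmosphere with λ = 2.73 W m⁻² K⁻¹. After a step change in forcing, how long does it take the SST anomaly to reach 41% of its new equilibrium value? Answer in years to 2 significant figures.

Areal heat capacity C = ρ c_p D = 1020 × 4150 × 53.6 = 2.27×10^8 J/(m²·K).
τ = C / λ = 2.27×10^8 / 2.73 = 8.31×10^7 s.
Fraction reached: 1 − e^(−t/τ) = 0.41 ⇒ t = −τ ln(1 − 0.41) = τ × 0.528.
t = 4.39×10^7 s = 1.39 years.

1.4 years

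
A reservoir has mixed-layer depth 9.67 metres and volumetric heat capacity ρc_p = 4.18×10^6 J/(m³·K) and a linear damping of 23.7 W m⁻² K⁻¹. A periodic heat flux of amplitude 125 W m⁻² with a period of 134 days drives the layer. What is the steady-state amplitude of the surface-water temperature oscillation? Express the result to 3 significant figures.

3.87 K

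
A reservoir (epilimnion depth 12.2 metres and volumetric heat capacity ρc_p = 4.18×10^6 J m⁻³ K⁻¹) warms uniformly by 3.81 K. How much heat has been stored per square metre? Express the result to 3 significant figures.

1.94×10^8

Areal heat capacity C = ρc_p × D = 4.18×10^6 × 12.2 = 5.10×10^7 J m⁻² K⁻¹.
ΔQ = C ΔT = 5.10×10^7 × 3.81 = 1.94×10^8 J/m².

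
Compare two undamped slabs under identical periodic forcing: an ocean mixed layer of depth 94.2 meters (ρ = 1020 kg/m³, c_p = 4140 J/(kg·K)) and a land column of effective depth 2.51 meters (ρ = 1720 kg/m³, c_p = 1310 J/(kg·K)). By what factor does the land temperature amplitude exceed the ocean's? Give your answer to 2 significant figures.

C_ocean = 1020 × 4140 × 94.2 = 3.98×10^8 J/(m²·K).
C_land = 1720 × 1310 × 2.51 = 5.66×10^6 J/(m²·K).
Undamped amplitude ∝ 1/C, so A_land/A_ocean = C_ocean/C_land = 70.3.

70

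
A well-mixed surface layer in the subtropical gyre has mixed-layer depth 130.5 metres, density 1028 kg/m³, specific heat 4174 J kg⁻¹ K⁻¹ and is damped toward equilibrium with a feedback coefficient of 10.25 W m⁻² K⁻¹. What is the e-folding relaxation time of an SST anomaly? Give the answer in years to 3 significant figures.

1.73 years

Areal heat capacity C = ρ c_p D = 1028 × 4174 × 130.5 = 5.60×10^8 J m⁻² K⁻¹.
Relaxation time τ = C / λ = 5.60×10^8 / 10.25 = 5.46×10^7 s.
In years: 5.46×10^7 s / (3.156×10^7 s/year) = 1.73 years.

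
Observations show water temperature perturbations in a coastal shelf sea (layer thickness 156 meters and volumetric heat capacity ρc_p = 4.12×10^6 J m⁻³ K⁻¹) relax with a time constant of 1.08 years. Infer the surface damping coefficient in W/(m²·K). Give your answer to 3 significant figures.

18.9

Areal heat capacity C = ρc_p × D = 4.12×10^6 × 156 = 6.43×10^8 J m⁻² K⁻¹.
τ = 1.08 years = 3.41×10^7 s.
λ = C / τ = 6.43×10^8 / 3.41×10^7 = 18.9 W/(m²·K).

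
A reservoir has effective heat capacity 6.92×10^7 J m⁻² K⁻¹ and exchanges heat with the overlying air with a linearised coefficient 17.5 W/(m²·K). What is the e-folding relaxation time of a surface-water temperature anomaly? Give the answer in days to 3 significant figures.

45.8 days

Areal heat capacity C = 6.92×10^7 J m⁻² K⁻¹ (given).
Relaxation time τ = C / λ = 6.92×10^7 / 17.5 = 3.95×10^6 s.
In days: 3.95×10^6 s / (86400 s/day) = 45.8 days.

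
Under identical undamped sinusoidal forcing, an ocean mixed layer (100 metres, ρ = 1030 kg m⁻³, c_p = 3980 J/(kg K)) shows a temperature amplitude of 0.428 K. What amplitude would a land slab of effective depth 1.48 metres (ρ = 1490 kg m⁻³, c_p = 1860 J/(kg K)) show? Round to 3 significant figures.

42.8 K

C_ocean = 4.10×10^8 J/(m²·K); C_land = 4.10×10^6 J/(m²·K).
A ∝ 1/C ⇒ A_land = A_ocean × C_ocean/C_land = 0.428 × 99.9 = 42.8 K.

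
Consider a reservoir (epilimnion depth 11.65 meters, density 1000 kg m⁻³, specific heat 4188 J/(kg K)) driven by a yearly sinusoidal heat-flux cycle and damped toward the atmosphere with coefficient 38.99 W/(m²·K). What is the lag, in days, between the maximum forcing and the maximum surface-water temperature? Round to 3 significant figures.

Areal heat capacity C = ρ c_p D = 1000 × 4188 × 11.65 = 4.88×10^7 J/(m²·K).
ω = 2π / 3.15×10^7 s = 1.99×10^-7 s⁻¹.
Phase lag φ = arctan(Cω/λ) = arctan(9.72/38.99) = 0.244 rad.
Time lag = φ / ω = 0.244 / 1.99×10^-7 = 1.23×10^6 s = 14.2 days.

14.2 days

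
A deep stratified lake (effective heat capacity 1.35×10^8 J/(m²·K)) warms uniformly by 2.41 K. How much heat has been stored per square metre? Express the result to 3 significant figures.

Areal heat capacity C = 1.35×10^8 J/(m²·K) (given).
ΔQ = C ΔT = 1.35×10^8 × 2.41 = 3.25×10^8 J/m².

3.25×10^8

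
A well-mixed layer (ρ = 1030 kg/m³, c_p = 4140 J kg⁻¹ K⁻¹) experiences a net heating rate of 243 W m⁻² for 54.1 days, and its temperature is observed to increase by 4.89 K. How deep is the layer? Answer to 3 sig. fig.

Heat input Q = F Δt = 243 × 4.67×10^6 s = 1.14×10^9 J/m².
Required areal heat capacity C = Q / ΔT = 2.32×10^8 J/(m²·K).
Depth D = C / (ρ c_p) = 2.32×10^8 / (1030 × 4140) = 54.5 m.

54.5 m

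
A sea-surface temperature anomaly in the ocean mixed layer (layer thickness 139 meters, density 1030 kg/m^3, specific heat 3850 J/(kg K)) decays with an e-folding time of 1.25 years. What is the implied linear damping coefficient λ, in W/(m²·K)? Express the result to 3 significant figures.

14.0

Areal heat capacity C = ρ c_p D = 1030 × 3850 × 139 = 5.51×10^8 J/(m^2 K).
τ = 1.25 years = 3.94×10^7 s.
λ = C / τ = 5.51×10^8 / 3.94×10^7 = 14.0 W/(m²·K).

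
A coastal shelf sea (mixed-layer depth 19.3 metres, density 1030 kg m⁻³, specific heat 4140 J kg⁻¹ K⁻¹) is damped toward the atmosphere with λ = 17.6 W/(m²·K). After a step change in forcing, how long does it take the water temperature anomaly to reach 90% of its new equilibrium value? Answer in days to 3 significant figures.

125 days

Areal heat capacity C = ρ c_p D = 1030 × 4140 × 19.3 = 8.23×10^7 J m⁻² K⁻¹.
τ = C / λ = 8.23×10^7 / 17.6 = 4.68×10^6 s.
Fraction reached: 1 − e^(−t/τ) = 0.90 ⇒ t = −τ ln(1 − 0.90) = τ × 2.30.
t = 1.08×10^7 s = 125 days.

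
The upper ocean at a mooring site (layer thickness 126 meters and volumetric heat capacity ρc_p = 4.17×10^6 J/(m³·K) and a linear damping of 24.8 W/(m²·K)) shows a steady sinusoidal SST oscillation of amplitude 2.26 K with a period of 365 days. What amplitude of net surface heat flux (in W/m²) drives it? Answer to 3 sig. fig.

243

Areal heat capacity C = ρc_p × D = 4.17×10^6 × 126 = 5.25×10^8 J/(m^2 K).
ω = 2π / 3.15×10^7 s = 1.99×10^-7 s⁻¹.
√((Cω)² + λ²) = √((105)² + 24.8²) = 108 W/(m²·K).
F₀ = A × √((Cω)²+λ²) = 2.26 × 108 = 243 W/m².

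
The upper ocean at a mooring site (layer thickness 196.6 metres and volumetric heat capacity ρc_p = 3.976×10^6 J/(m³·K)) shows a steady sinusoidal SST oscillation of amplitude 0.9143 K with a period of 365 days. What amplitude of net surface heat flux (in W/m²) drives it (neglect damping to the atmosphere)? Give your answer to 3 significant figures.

142

Areal heat capacity C = ρc_p × D = 3.976×10^6 × 196.6 = 7.82×10^8 J/(m²·K).
ω = 2π / 3.15×10^7 s = 1.99×10^-7 s⁻¹.
Cω = 7.82×10^8 × 1.99×10^-7 = 156 W/(m²·K).
F₀ = A × Cω = 0.9143 × 156 = 142 W/m².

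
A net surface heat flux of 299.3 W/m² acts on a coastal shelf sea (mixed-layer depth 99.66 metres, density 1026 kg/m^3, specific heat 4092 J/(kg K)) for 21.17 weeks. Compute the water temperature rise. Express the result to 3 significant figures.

9.16 K

Areal heat capacity C = ρ c_p D = 1026 × 4092 × 99.66 = 4.18×10^8 J/(m^2 K).
Net heat input Q = F Δt = 299.3 × (21.17 weeks × 6.048×10^5 s/week) = 3.83×10^9 J/m².
ΔT = Q / C = 3.83×10^9 / 4.18×10^8 = 9.16 K.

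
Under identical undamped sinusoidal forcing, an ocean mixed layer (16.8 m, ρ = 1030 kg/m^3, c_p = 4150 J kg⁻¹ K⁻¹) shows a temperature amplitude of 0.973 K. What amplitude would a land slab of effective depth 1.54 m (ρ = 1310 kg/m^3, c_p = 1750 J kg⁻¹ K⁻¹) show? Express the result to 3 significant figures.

19.8 K

C_ocean = 7.18×10^7 J/(m²·K); C_land = 3.53×10^6 J/(m²·K).
A ∝ 1/C ⇒ A_land = A_ocean × C_ocean/C_land = 0.973 × 20.3 = 19.8 K.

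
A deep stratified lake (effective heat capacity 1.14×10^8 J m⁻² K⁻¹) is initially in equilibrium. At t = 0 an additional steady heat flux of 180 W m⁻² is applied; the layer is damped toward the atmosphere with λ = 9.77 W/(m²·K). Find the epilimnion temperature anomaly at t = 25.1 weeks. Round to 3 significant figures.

Areal heat capacity C = 1.14×10^8 J m⁻² K⁻¹ (given).
τ = C / λ = 1.14×10^8 / 9.77 = 1.17×10^7 s.
Equilibrium anomaly ΔT_eq = F / λ = 180 / 9.77 = 18.4 K.
t = 25.1 weeks = 1.52×10^7 s, so t/τ = 1.30.
ΔT(t) = ΔT_eq (1 − e^(−t/τ)) = 18.4 × (1 − e^−1.30) = 13.4 K.

13.4 K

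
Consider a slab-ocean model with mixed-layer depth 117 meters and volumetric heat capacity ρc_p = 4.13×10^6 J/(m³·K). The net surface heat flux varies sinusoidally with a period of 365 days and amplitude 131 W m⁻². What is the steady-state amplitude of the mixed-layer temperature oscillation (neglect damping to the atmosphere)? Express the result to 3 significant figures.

Areal heat capacity C = ρc_p × D = 4.13×10^6 × 117 = 4.83×10^8 J/(m^2 K).
Angular frequency ω = 2π / T = 2π / 3.15×10^7 s = 1.99×10^-7 s⁻¹.
Cω = 4.83×10^8 × 1.99×10^-7 = 96.3 W/(m²·K).
Amplitude A = F₀ / (Cω) = 131 / 96.3 = 1.36 K.

1.36 K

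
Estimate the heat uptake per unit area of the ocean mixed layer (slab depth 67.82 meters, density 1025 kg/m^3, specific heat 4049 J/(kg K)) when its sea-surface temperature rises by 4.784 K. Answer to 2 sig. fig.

Areal heat capacity C = ρ c_p D = 1025 × 4049 × 67.82 = 2.81×10^8 J m⁻² K⁻¹.
ΔQ = C ΔT = 2.81×10^8 × 4.784 = 1.35×10^9 J/m².

1.3×10^9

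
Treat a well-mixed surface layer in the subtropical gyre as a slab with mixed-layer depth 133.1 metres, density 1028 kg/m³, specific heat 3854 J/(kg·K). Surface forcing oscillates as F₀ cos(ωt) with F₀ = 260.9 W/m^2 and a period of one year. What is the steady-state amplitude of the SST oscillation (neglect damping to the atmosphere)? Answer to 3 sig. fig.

2.48 K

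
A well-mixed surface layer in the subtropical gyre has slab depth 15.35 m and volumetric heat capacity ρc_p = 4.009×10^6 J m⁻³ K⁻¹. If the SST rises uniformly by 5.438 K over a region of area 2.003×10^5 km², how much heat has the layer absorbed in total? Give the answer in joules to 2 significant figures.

Areal heat capacity C = ρc_p × D = 4.009×10^6 × 15.35 = 6.15×10^7 J/(m^2 K).
Heat per unit area: q = C ΔT = 6.15×10^7 × 5.438 = 3.35×10^8 J/m².
Total heat: Q = q × A = 3.35×10^8 × (2.003×10^5 × 10⁶ m²) = 6.70×10^19 J.

6.7×10^19 J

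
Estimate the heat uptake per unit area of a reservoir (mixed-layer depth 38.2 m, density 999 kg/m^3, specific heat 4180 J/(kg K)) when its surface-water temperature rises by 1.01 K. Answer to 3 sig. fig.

Areal heat capacity C = ρ c_p D = 999 × 4180 × 38.2 = 1.60×10^8 J m⁻² K⁻¹.
ΔQ = C ΔT = 1.60×10^8 × 1.01 = 1.61×10^8 J/m².

1.61×10^8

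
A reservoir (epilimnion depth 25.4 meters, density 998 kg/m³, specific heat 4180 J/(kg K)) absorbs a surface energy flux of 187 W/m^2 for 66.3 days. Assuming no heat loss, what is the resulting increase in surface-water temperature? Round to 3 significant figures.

Areal heat capacity C = ρ c_p D = 998 × 4180 × 25.4 = 1.06×10^8 J m⁻² K⁻¹.
Net heat input Q = F Δt = 187 × (66.3 days × 86400 s/day) = 1.07×10^9 J/m².
ΔT = Q / C = 1.07×10^9 / 1.06×10^8 = 10.1 K.

10.1 K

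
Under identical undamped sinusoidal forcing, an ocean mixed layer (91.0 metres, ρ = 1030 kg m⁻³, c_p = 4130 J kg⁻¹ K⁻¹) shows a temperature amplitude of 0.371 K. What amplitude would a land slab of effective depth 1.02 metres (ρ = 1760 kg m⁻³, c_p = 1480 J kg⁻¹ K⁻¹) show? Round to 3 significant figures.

C_ocean = 3.87×10^8 J/(m²·K); C_land = 2.66×10^6 J/(m²·K).
A ∝ 1/C ⇒ A_land = A_ocean × C_ocean/C_land = 0.371 × 146 = 54.1 K.

54.1 K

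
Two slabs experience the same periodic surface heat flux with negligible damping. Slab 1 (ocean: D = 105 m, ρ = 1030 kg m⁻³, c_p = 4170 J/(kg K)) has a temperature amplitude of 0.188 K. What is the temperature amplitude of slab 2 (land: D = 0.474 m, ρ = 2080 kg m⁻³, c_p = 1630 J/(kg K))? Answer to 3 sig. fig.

52.8 K

C_ocean = 4.51×10^8 J/(m²·K); C_land = 1.61×10^6 J/(m²·K).
A ∝ 1/C ⇒ A_land = A_ocean × C_ocean/C_land = 0.188 × 281 = 52.8 K.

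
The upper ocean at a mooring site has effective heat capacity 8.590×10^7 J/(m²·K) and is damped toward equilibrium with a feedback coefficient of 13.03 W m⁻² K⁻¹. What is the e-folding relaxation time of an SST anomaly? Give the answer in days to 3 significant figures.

Areal heat capacity C = 8.590×10^7 J/(m²·K) (given).
Relaxation time τ = C / λ = 8.59×10^7 / 13.03 = 6.59×10^6 s.
In days: 6.59×10^6 s / (86400 s/day) = 76.3 days.

76.3 days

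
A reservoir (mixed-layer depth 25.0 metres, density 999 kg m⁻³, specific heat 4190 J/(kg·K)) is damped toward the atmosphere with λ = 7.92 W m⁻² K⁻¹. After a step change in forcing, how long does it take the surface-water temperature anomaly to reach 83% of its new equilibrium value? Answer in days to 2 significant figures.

Areal heat capacity C = ρ c_p D = 999 × 4190 × 25.0 = 1.05×10^8 J/(m²·K).
τ = C / λ = 1.05×10^8 / 7.92 = 1.32×10^7 s.
Fraction reached: 1 − e^(−t/τ) = 0.83 ⇒ t = −τ ln(1 − 0.83) = τ × 1.77.
t = 2.34×10^7 s = 271 days.

270 days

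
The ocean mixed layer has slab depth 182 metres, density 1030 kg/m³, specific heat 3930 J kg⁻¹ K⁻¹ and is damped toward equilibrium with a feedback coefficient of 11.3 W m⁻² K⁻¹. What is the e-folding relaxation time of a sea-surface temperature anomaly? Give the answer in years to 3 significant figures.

Areal heat capacity C = ρ c_p D = 1030 × 3930 × 182 = 7.37×10^8 J/(m²·K).
Relaxation time τ = C / λ = 7.37×10^8 / 11.3 = 6.52×10^7 s.
In years: 6.52×10^7 s / (3.156×10^7 s/year) = 2.07 years.

2.07 years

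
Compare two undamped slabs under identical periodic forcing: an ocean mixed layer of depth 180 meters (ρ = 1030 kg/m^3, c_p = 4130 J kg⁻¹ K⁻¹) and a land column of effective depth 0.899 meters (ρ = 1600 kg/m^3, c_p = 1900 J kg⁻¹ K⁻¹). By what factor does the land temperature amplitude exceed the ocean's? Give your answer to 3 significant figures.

C_ocean = 1030 × 4130 × 180 = 7.66×10^8 J/(m²·K).
C_land = 1600 × 1900 × 0.899 = 2.73×10^6 J/(m²·K).
Undamped amplitude ∝ 1/C, so A_land/A_ocean = C_ocean/C_land = 280.

280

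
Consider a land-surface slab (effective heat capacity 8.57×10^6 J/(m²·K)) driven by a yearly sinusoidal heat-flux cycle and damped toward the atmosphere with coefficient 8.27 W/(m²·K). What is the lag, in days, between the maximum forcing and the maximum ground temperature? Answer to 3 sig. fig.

11.8 days

Areal heat capacity C = 8.57×10^6 J/(m²·K) (given).
ω = 2π / 3.15×10^7 s = 1.99×10^-7 s⁻¹.
Phase lag φ = arctan(Cω/λ) = arctan(1.71/8.27) = 0.204 rad.
Time lag = φ / ω = 0.204 / 1.99×10^-7 = 1.02×10^6 s = 11.8 days.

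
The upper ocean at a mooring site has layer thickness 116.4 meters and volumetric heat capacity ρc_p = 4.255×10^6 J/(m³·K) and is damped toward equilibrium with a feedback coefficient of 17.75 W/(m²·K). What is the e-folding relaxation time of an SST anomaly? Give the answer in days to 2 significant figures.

320 days

Areal heat capacity C = ρc_p × D = 4.255×10^6 × 116.4 = 4.95×10^8 J/(m²·K).
Relaxation time τ = C / λ = 4.95×10^8 / 17.75 = 2.79×10^7 s.
In days: 2.79×10^7 s / (86400 s/day) = 323 days.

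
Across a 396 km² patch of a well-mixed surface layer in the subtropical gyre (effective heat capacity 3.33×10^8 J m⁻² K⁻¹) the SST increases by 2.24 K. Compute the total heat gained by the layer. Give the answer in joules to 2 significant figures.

3.0×10^17 J

Areal heat capacity C = 3.33×10^8 J m⁻² K⁻¹ (given).
Heat per unit area: q = C ΔT = 3.33×10^8 × 2.24 = 7.46×10^8 J/m².
Total heat: Q = q × A = 7.46×10^8 × (396 × 10⁶ m²) = 2.95×10^17 J.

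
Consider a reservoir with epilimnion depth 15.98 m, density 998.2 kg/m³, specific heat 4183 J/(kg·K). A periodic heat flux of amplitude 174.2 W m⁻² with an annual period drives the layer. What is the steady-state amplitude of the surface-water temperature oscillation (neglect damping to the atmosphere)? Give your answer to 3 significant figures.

13.1 K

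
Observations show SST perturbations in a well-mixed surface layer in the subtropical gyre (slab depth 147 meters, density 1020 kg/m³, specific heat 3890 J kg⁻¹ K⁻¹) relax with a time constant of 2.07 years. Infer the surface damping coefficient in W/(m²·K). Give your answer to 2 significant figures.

Areal heat capacity C = ρ c_p D = 1020 × 3890 × 147 = 5.83×10^8 J/(m^2 K).
τ = 2.07 years = 6.53×10^7 s.
λ = C / τ = 5.83×10^8 / 6.53×10^7 = 8.93 W/(m²·K).

8.9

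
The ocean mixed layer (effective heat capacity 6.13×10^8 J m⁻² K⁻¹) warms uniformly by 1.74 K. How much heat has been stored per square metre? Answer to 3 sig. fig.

1.07×10^9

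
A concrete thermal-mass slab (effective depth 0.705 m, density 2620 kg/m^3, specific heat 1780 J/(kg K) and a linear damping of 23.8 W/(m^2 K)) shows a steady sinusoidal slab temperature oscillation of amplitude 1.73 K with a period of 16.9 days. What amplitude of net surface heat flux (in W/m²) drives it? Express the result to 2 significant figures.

48

Areal heat capacity C = ρ c_p D = 2620 × 1780 × 0.705 = 3.29×10^6 J/(m^2 K).
ω = 2π / 1.46×10^6 s = 4.30×10^-6 s⁻¹.
√((Cω)² + λ²) = √((14.1)² + 23.8²) = 27.7 W/(m²·K).
F₀ = A × √((Cω)²+λ²) = 1.73 × 27.7 = 47.9 W/m².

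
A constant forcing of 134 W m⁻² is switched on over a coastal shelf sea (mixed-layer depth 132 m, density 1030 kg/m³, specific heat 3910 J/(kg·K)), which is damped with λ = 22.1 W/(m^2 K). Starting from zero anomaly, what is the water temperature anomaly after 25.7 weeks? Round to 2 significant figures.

Areal heat capacity C = ρ c_p D = 1030 × 3910 × 132 = 5.32×10^8 J/(m^2 K).
τ = C / λ = 5.32×10^8 / 22.1 = 2.41×10^7 s.
Equilibrium anomaly ΔT_eq = F / λ = 134 / 22.1 = 6.06 K.
t = 25.7 weeks = 1.55×10^7 s, so t/τ = 0.646.
ΔT(t) = ΔT_eq (1 − e^(−t/τ)) = 6.06 × (1 − e^−0.646) = 2.89 K.

2.9 K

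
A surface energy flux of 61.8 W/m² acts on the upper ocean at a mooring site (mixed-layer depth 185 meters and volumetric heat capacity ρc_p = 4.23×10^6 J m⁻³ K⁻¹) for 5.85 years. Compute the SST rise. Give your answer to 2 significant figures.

15 K

Areal heat capacity C = ρc_p × D = 4.23×10^6 × 185 = 7.83×10^8 J/(m²·K).
Net heat input Q = F Δt = 61.8 × (5.85 years × 3.156×10^7 s/year) = 1.14×10^10 J/m².
ΔT = Q / C = 1.14×10^10 / 7.83×10^8 = 14.6 K.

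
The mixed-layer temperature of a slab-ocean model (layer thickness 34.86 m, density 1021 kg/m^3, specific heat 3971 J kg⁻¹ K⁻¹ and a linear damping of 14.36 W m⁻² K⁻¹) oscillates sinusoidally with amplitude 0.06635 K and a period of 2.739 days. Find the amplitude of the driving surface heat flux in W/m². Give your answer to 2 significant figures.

Areal heat capacity C = ρ c_p D = 1021 × 3971 × 34.86 = 1.41×10^8 J m⁻² K⁻¹.
ω = 2π / 2.37×10^5 s = 2.66×10^-5 s⁻¹.
√((Cω)² + λ²) = √((3750)² + 14.36²) = 3750 W/(m²·K).
F₀ = A × √((Cω)²+λ²) = 0.06635 × 3750 = 249 W/m².

250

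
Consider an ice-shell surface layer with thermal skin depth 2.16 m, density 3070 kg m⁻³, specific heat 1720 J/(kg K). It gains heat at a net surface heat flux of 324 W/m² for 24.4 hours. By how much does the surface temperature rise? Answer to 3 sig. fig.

Areal heat capacity C = ρ c_p D = 3070 × 1720 × 2.16 = 1.14×10^7 J/(m^2 K).
Net heat input Q = F Δt = 324 × (24.4 hours × 3600 s/hour) = 2.85×10^7 J/m².
ΔT = Q / C = 2.85×10^7 / 1.14×10^7 = 2.50 K.

2.50 K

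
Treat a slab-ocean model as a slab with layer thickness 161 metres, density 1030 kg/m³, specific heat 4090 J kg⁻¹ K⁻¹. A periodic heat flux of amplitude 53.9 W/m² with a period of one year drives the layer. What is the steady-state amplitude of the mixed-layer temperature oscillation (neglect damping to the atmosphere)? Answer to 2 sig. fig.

Areal heat capacity C = ρ c_p D = 1030 × 4090 × 161 = 6.78×10^8 J/(m²·K).
Angular frequency ω = 2π / T = 2π / 3.15×10^7 s = 1.99×10^-7 s⁻¹.
Cω = 6.78×10^8 × 1.99×10^-7 = 135 W/(m²·K).
Amplitude A = F₀ / (Cω) = 53.9 / 135 = 0.399 K.

0.40 K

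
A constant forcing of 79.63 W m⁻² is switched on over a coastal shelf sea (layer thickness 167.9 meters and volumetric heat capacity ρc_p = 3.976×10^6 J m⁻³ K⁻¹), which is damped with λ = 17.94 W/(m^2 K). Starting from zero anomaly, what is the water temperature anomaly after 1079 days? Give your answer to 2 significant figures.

4.1 K

Areal heat capacity C = ρc_p × D = 3.976×10^6 × 167.9 = 6.68×10^8 J m⁻² K⁻¹.
τ = C / λ = 6.68×10^8 / 17.94 = 3.72×10^7 s.
Equilibrium anomaly ΔT_eq = F / λ = 79.63 / 17.94 = 4.44 K.
t = 1079 days = 9.32×10^7 s, so t/τ = 2.51.
ΔT(t) = ΔT_eq (1 − e^(−t/τ)) = 4.44 × (1 − e^−2.51) = 4.08 K.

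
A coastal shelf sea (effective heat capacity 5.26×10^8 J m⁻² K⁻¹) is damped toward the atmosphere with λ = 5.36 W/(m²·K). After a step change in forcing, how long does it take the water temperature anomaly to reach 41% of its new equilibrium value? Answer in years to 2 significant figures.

1.6 years

Areal heat capacity C = 5.26×10^8 J m⁻² K⁻¹ (given).
τ = C / λ = 5.26×10^8 / 5.36 = 9.81×10^7 s.
Fraction reached: 1 − e^(−t/τ) = 0.41 ⇒ t = −τ ln(1 − 0.41) = τ × 0.528.
t = 5.18×10^7 s = 1.64 years.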